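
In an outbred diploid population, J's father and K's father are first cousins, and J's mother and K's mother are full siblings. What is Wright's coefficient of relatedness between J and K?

0.15625

Relatedness sums over independent paths through distinct common ancestors.
J and K are related in two ways: second cousins through their fathers (r = 1/32) and first cousins through their mothers (r = 1/8).
r = 1/32 + 1/8 = 5/32 = 0.15625.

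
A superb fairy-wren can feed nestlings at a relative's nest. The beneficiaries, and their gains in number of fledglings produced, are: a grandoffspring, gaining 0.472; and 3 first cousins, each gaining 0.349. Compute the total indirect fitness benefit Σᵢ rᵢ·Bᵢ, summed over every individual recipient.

r to a grandoffspring = 1/4 (two parent–offspring links: r = (1/2)^2 = 1/4).
r to a first cousin = 0.125 (first cousins share one grandparent pair — two paths of length 4: r = 2·(1/2)^4 = 1/8).
Summing one r·B term per recipient: 1·0.25·0.472 + 3·0.125·0.349 = 0.248875.

0.248875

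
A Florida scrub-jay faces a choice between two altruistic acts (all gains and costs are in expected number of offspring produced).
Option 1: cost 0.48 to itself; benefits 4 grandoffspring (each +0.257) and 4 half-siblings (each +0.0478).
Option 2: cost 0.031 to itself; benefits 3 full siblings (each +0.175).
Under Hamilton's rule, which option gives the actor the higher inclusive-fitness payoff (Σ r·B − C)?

Option 2

Option 1: r to a grandoffspring = 0.25.
Option 1: r to a half-sibling = 0.25.
Option 1: Σ r·B − C = (4·0.25·0.257 + 4·0.25·0.0478) − 0.48 = -0.1752.
Option 2: r to a full sibling = 0.5.
Option 2: Σ r·B − C = (3·0.5·0.175) − 0.031 = 0.2315.
Option 2 has the higher net inclusive-fitness payoff.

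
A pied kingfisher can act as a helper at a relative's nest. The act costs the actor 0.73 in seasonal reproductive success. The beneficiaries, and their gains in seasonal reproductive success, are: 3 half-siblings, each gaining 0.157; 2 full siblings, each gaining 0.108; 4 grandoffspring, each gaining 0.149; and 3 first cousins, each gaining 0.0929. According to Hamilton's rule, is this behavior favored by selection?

No

Hamilton's rule: the trait is favored when the sum of r·B over every recipient exceeds the actor's cost C.
r to a half-sibling = 0.25 (half-sibs share one parent — one path of length 2: r = (1/2)^2 = 1/4).
r to a full sibling = 0.5 (full sibs share both parents — two paths of length 2: r = 2·(1/2)^2 = 1/2).
r to a grandoffspring = 0.25 (two parent–offspring links: r = (1/2)^2 = 1/4).
r to a first cousin = 1/8 (first cousins share one grandparent pair — two paths of length 4: r = 2·(1/2)^4 = 1/8).
Summing one r·B term per recipient: 3·0.25·0.157 + 2·0.5·0.108 + 4·0.25·0.149 + 3·0.125·0.0929 = 0.4095875.
0.4095875 < 0.73: the indirect benefit is less than the cost.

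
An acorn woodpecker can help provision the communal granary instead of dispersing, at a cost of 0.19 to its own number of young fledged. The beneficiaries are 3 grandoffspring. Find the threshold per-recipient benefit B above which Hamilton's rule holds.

r to a grandoffspring = 1/4 (two parent–offspring links: r = (1/2)^2 = 1/4).
Hamilton's rule with n recipients of equal r: n·r·B > C, so B > C/(n·r) = 0.19/(3·0.25) = 0.2533.

0.2533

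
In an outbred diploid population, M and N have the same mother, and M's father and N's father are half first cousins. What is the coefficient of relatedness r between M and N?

0.265625

Wright's path rule: contributions from independent ancestry routes add.
M and N are related in two ways: half-sibs through their shared mother (r = 1/4) and half second cousins through their fathers (r = 1/64).
r = 1/4 + 1/64 = 17/64 = 0.265625.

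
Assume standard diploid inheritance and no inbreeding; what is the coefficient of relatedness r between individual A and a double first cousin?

Double first cousins share both grandparent pairs — four paths of length 4: r = 4·(1/2)^4 = 1/4.

0.25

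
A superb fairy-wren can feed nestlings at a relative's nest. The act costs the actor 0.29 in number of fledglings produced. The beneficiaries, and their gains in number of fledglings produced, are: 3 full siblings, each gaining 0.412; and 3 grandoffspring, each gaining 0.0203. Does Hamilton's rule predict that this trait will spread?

Yes

Hamilton's rule: the trait is favored when the sum of r·B over every recipient exceeds the actor's cost C.
r to a full sibling = 0.5 (full sibs share both parents — two paths of length 2: r = 2·(1/2)^2 = 1/2).
r to a grandoffspring = 1/4 (two parent–offspring links: r = (1/2)^2 = 1/4).
Summing one r·B term per recipient: 3·0.5·0.412 + 3·0.25·0.0203 = 0.633225.
0.633225 > 0.29: the indirect benefit exceeds the cost.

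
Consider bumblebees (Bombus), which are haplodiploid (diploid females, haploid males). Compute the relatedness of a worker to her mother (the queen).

0.5

One meiotic link between diploid queen and diploid daughter: r = 1/2.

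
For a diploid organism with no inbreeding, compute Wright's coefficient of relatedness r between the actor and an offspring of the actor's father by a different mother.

0.25

Each parent–offspring link contributes a factor of 1/2, and independent paths through distinct common ancestors add.
Half-sibs share one parent — one path of length 2: r = (1/2)^2 = 1/4.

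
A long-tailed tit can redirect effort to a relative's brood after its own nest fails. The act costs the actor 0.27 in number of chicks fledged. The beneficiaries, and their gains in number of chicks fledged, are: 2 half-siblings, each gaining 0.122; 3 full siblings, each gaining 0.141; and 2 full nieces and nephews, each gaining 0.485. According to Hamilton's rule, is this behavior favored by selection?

Hamilton's rule: the trait is favored when the sum of r·B over every recipient exceeds the actor's cost C.
r to a half-sibling = 1/4 (half-sibs share one parent — one path of length 2: r = (1/2)^2 = 1/4).
r to a full sibling = 0.5 (full sibs share both parents — two paths of length 2: r = 2·(1/2)^2 = 1/2).
r to a full niece or nephew = 1/4 (full aunt/uncle↔niece/nephew: two paths of length 3 through the shared grandparent pair: r = 2·(1/2)^3 = 1/4).
Summing one r·B term per recipient: 2·0.25·0.122 + 3·0.5·0.141 + 2·0.25·0.485 = 0.515.
0.515 > 0.27: the indirect benefit exceeds the cost.

Yes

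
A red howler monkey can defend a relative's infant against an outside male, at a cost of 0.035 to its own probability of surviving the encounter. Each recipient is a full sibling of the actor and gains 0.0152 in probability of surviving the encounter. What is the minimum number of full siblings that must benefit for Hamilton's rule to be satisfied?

5

r to a full sibling = 1/2 (full sibs share both parents — two paths of length 2: r = 2·(1/2)^2 = 1/2).
Hamilton's rule: n·r·B > C  ⇒  n > C/(r·B) = 0.035/(0.5·0.0152) = 4.605.
The smallest integer exceeding 4.605 is 5.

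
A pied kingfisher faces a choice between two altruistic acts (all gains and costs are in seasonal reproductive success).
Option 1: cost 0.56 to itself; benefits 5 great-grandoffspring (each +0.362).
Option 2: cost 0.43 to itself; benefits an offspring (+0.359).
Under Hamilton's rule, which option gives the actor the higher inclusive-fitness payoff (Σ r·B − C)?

Option 1: r to a great-grandoffspring = 0.125.
Option 1: Σ r·B − C = (5·0.125·0.362) − 0.56 = -0.33375.
Option 2: r to an offspring = 0.5.
Option 2: Σ r·B − C = (1·0.5·0.359) − 0.43 = -0.2505.
Option 2 has the higher net inclusive-fitness payoff.

Option 2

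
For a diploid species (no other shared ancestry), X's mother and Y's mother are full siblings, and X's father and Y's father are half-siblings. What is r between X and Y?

0.1875

Relatedness sums over independent paths through distinct common ancestors.
X and Y are related in two ways: first cousins through their mothers (r = 1/8) and half first cousins through their fathers (r = 1/16).
r = 1/8 + 1/16 = 0.1875.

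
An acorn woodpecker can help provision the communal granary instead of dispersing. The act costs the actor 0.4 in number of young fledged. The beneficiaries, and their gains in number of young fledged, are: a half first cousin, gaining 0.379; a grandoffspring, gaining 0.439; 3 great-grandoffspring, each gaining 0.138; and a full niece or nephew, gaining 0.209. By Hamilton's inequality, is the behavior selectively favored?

Hamilton's rule: the trait is favored when the sum of r·B over every recipient exceeds the actor's cost C.
r to a half first cousin = 1/16 (half first cousins share one grandparent — one path of length 4: r = (1/2)^4 = 1/16).
r to a grandoffspring = 0.25 (two parent–offspring links: r = (1/2)^2 = 1/4).
r to a great-grandoffspring = 0.125 (three parent–offspring links: r = (1/2)^3 = 1/8).
r to a full niece or nephew = 0.25 (full aunt/uncle↔niece/nephew: two paths of length 3 through the shared grandparent pair: r = 2·(1/2)^3 = 1/4).
Summing one r·B term per recipient: 1·0.0625·0.379 + 1·0.25·0.439 + 3·0.125·0.138 + 1·0.25·0.209 = 0.2374375.
0.2374375 < 0.4: the indirect benefit is less than the cost.

No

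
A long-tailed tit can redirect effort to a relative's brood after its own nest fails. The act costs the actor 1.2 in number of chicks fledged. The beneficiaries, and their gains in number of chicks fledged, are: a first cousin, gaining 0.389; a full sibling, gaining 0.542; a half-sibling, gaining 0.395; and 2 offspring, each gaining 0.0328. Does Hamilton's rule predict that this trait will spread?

Hamilton's rule: the trait is favored when the sum of r·B over every recipient exceeds the actor's cost C.
r to a first cousin = 0.125 (first cousins share one grandparent pair — two paths of length 4: r = 2·(1/2)^4 = 1/8).
r to a full sibling = 0.5 (full sibs share both parents — two paths of length 2: r = 2·(1/2)^2 = 1/2).
r to a half-sibling = 1/4 (half-sibs share one parent — one path of length 2: r = (1/2)^2 = 1/4).
r to an offspring = 1/2 (one parent–offspring link: r = (1/2)^1 = 1/2).
Summing one r·B term per recipient: 1·0.125·0.389 + 1·0.5·0.542 + 1·0.25·0.395 + 2·0.5·0.0328 = 0.451175.
0.451175 < 1.2: the indirect benefit is less than the cost.

No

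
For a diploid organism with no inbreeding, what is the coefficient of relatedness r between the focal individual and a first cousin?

First cousins share one grandparent pair — two paths of length 4: r = 2·(1/2)^4 = 1/8.

0.125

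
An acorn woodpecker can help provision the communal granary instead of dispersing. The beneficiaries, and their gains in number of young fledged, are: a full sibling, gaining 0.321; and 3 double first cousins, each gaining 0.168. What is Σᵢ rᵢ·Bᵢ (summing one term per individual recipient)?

0.2865

r to a full sibling = 0.5 (full sibs share both parents — two paths of length 2: r = 2·(1/2)^2 = 1/2).
r to a double first cousin = 1/4 (double first cousins share both grandparent pairs — four paths of length 4: r = 4·(1/2)^4 = 1/4).
Summing one r·B term per recipient: 1·0.5·0.321 + 3·0.25·0.168 = 0.2865.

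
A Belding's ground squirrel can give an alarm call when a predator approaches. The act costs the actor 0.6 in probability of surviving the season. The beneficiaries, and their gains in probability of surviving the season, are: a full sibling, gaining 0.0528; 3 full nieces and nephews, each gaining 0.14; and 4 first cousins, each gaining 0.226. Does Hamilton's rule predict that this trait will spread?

No

Hamilton's rule: the trait is favored when the sum of r·B over every recipient exceeds the actor's cost C.
r to a full sibling = 0.5 (full sibs share both parents — two paths of length 2: r = 2·(1/2)^2 = 1/2).
r to a full niece or nephew = 1/4 (full aunt/uncle↔niece/nephew: two paths of length 3 through the shared grandparent pair: r = 2·(1/2)^3 = 1/4).
r to a first cousin = 1/8 (first cousins share one grandparent pair — two paths of length 4: r = 2·(1/2)^4 = 1/8).
Summing one r·B term per recipient: 1·0.5·0.0528 + 3·0.25·0.14 + 4·0.125·0.226 = 0.2444.
0.2444 < 0.6: the indirect benefit is less than the cost.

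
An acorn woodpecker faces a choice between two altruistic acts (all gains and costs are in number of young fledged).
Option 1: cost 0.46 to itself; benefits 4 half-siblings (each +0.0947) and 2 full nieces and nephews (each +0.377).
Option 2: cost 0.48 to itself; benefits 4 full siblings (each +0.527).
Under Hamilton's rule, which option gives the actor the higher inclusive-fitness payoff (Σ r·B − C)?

Option 2

Option 1: r to a half-sibling = 0.25.
Option 1: r to a full niece or nephew = 0.25.
Option 1: Σ r·B − C = (4·0.25·0.0947 + 2·0.25·0.377) − 0.46 = -0.1768.
Option 2: r to a full sibling = 0.5.
Option 2: Σ r·B − C = (4·0.5·0.527) − 0.48 = 0.574.
Option 2 has the higher net inclusive-fitness payoff.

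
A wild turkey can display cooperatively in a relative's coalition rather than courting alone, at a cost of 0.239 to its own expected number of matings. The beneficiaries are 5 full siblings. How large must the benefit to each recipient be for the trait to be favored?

0.0956

r to a full sibling = 0.5 (full sibs share both parents — two paths of length 2: r = 2·(1/2)^2 = 1/2).
Hamilton's rule with n recipients of equal r: n·r·B > C, so B > C/(n·r) = 0.239/(5·0.5) = 0.0956.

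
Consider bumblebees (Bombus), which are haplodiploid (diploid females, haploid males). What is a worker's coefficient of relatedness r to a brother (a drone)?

Her haploid brother carries none of their father's genes and a random half of their mother's genome; that half matches the maternal half of her own genome with probability 1/2: r = 1/2 · 1/2 = 1/4.

0.25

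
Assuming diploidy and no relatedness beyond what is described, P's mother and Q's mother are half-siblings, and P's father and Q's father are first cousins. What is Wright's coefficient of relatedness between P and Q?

Wright's path rule: contributions from independent ancestry routes add.
P and Q are related in two ways: half first cousins through their mothers (r = 1/16) and second cousins through their fathers (r = 1/32).
r = 1/16 + 1/32 = 0.09375.

0.09375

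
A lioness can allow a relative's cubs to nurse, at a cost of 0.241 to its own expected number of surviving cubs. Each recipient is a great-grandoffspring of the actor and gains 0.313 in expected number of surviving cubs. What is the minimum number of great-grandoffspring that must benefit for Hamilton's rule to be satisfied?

r to a great-grandoffspring = 0.125 (three parent–offspring links: r = (1/2)^3 = 1/8).
Hamilton's rule: n·r·B > C  ⇒  n > C/(r·B) = 0.241/(0.125·0.313) = 6.16.
The smallest integer exceeding 6.16 is 7.

7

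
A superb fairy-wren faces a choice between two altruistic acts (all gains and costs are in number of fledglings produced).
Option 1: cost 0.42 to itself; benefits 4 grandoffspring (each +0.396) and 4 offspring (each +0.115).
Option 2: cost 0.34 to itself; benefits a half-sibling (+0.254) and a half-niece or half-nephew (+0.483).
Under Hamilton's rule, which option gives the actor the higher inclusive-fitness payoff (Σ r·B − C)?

Option 1: r to a grandoffspring = 0.25.
Option 1: r to an offspring = 0.5.
Option 1: Σ r·B − C = (4·0.25·0.396 + 4·0.5·0.115) − 0.42 = 0.206.
Option 2: r to a half-sibling = 0.25.
Option 2: r to a half-niece or half-nephew = 0.125.
Option 2: Σ r·B − C = (1·0.25·0.254 + 1·0.125·0.483) − 0.34 = -0.216125.
Option 1 has the higher net inclusive-fitness payoff.

Option 1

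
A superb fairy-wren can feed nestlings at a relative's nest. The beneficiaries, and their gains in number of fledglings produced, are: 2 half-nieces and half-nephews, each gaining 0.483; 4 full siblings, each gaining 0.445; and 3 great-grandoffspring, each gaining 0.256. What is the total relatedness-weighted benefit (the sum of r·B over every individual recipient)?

1.10675

r to a half-niece or half-nephew = 0.125 (half-aunt/uncle↔niece/nephew: one path of length 3: r = (1/2)^3 = 1/8).
r to a full sibling = 1/2 (full sibs share both parents — two paths of length 2: r = 2·(1/2)^2 = 1/2).
r to a great-grandoffspring = 0.125 (three parent–offspring links: r = (1/2)^3 = 1/8).
Summing one r·B term per recipient: 2·0.125·0.483 + 4·0.5·0.445 + 3·0.125·0.256 = 1.10675.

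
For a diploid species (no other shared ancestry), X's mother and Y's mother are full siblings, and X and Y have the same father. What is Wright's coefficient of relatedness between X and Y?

0.375

Relatedness sums over independent paths through distinct common ancestors.
X and Y are related in two ways: first cousins through their mothers (r = 1/8) and half-sibs through their shared father (r = 1/4).
r = 1/8 + 1/4 = 0.375.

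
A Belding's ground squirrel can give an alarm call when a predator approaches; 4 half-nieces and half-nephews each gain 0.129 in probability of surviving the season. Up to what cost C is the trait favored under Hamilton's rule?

0.0645

r to a half-niece or half-nephew = 0.125 (half-aunt/uncle↔niece/nephew: one path of length 3: r = (1/2)^3 = 1/8).
Hamilton's rule: n·r·B > C, so the trait is favored while C < n·r·B = 4·0.125·0.129 = 0.0645.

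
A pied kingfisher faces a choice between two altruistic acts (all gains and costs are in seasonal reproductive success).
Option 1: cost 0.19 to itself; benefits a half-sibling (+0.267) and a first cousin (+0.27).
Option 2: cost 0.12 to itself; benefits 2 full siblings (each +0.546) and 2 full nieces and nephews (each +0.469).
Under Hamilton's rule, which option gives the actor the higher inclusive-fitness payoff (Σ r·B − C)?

Option 1: r to a half-sibling = 0.25.
Option 1: r to a first cousin = 0.125.
Option 1: Σ r·B − C = (1·0.25·0.267 + 1·0.125·0.27) − 0.19 = -0.0895.
Option 2: r to a full sibling = 0.5.
Option 2: r to a full niece or nephew = 0.25.
Option 2: Σ r·B − C = (2·0.5·0.546 + 2·0.25·0.469) − 0.12 = 0.6605.
Option 2 has the higher net inclusive-fitness payoff.

Option 2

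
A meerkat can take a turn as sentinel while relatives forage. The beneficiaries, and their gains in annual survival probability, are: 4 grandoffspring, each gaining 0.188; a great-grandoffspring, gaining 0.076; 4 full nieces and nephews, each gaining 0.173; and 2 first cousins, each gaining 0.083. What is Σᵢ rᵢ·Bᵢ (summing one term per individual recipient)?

r to a grandoffspring = 1/4 (two parent–offspring links: r = (1/2)^2 = 1/4).
r to a great-grandoffspring = 0.125 (three parent–offspring links: r = (1/2)^3 = 1/8).
r to a full niece or nephew = 0.25 (full aunt/uncle↔niece/nephew: two paths of length 3 through the shared grandparent pair: r = 2·(1/2)^3 = 1/4).
r to a first cousin = 0.125 (first cousins share one grandparent pair — two paths of length 4: r = 2·(1/2)^4 = 1/8).
Summing one r·B term per recipient: 4·0.25·0.188 + 1·0.125·0.076 + 4·0.25·0.173 + 2·0.125·0.083 = 0.39125.

0.39125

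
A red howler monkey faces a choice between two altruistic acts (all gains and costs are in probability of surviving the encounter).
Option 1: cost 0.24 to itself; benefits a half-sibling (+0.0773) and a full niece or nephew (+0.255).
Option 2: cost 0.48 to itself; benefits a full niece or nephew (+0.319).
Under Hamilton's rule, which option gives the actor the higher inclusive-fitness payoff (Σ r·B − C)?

Option 1: r to a half-sibling = 0.25.
Option 1: r to a full niece or nephew = 0.25.
Option 1: Σ r·B − C = (1·0.25·0.0773 + 1·0.25·0.255) − 0.24 = -0.156925.
Option 2: r to a full niece or nephew = 0.25.
Option 2: Σ r·B − C = (1·0.25·0.319) − 0.48 = -0.40025.
Option 1 has the higher net inclusive-fitness payoff.

Option 1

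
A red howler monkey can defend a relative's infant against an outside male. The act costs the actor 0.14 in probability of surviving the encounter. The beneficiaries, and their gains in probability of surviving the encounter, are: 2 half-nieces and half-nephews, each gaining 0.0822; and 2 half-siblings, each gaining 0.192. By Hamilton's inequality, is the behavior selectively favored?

Hamilton's rule: the trait is favored when the sum of r·B over every recipient exceeds the actor's cost C.
r to a half-niece or half-nephew = 1/8 (half-aunt/uncle↔niece/nephew: one path of length 3: r = (1/2)^3 = 1/8).
r to a half-sibling = 0.25 (half-sibs share one parent — one path of length 2: r = (1/2)^2 = 1/4).
Summing one r·B term per recipient: 2·0.125·0.0822 + 2·0.25·0.192 = 0.11655.
0.11655 < 0.14: the indirect benefit is less than the cost.

No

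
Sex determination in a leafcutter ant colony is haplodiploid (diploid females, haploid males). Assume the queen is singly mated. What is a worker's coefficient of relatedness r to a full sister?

0.75

Haplodiploid full sisters inherit their father's entire haploid genome identically (contributing 1/2) and on average half of their mother's contribution (1/2 · 1/2 = 1/4); r = 1/2 + 1/4 = 3/4.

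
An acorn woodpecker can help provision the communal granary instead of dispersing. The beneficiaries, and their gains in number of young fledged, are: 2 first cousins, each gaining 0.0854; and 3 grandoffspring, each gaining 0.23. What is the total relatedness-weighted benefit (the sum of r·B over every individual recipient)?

r to a first cousin = 0.125 (first cousins share one grandparent pair — two paths of length 4: r = 2·(1/2)^4 = 1/8).
r to a grandoffspring = 0.25 (two parent–offspring links: r = (1/2)^2 = 1/4).
Summing one r·B term per recipient: 2·0.125·0.0854 + 3·0.25·0.23 = 0.19385.

0.19385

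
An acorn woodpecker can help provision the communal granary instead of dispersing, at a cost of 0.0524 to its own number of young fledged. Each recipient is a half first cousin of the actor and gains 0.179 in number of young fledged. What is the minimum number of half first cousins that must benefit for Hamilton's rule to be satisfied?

5

r to a half first cousin = 1/16 (half first cousins share one grandparent — one path of length 4: r = (1/2)^4 = 1/16).
Hamilton's rule: n·r·B > C  ⇒  n > C/(r·B) = 0.0524/(0.0625·0.179) = 4.684.
The smallest integer exceeding 4.684 is 5.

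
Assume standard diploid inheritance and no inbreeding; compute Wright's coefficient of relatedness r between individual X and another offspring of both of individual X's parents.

0.5

Each parent–offspring link contributes a factor of 1/2, and independent paths through distinct common ancestors add.
Full sibs share both parents — two paths of length 2: r = 2·(1/2)^2 = 1/2.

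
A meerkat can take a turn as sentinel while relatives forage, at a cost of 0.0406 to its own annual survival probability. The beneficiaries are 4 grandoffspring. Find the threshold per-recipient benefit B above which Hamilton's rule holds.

0.0406

r to a grandoffspring = 0.25 (two parent–offspring links: r = (1/2)^2 = 1/4).
Hamilton's rule with n recipients of equal r: n·r·B > C, so B > C/(n·r) = 0.0406/(4·0.25) = 0.0406.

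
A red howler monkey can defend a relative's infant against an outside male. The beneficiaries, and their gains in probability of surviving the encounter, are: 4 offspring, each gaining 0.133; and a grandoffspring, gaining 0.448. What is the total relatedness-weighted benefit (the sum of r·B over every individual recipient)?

r to an offspring = 1/2 (one parent–offspring link: r = (1/2)^1 = 1/2).
r to a grandoffspring = 1/4 (two parent–offspring links: r = (1/2)^2 = 1/4).
Summing one r·B term per recipient: 4·0.5·0.133 + 1·0.25·0.448 = 0.378.

0.378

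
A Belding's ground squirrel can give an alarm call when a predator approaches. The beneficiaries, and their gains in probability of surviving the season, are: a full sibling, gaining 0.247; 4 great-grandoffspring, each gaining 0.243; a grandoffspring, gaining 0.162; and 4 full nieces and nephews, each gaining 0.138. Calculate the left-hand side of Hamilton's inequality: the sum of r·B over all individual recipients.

0.4235

r to a full sibling = 1/2 (full sibs share both parents — two paths of length 2: r = 2·(1/2)^2 = 1/2).
r to a great-grandoffspring = 0.125 (three parent–offspring links: r = (1/2)^3 = 1/8).
r to a grandoffspring = 0.25 (two parent–offspring links: r = (1/2)^2 = 1/4).
r to a full niece or nephew = 0.25 (full aunt/uncle↔niece/nephew: two paths of length 3 through the shared grandparent pair: r = 2·(1/2)^3 = 1/4).
Summing one r·B term per recipient: 1·0.5·0.247 + 4·0.125·0.243 + 1·0.25·0.162 + 4·0.25·0.138 = 0.4235.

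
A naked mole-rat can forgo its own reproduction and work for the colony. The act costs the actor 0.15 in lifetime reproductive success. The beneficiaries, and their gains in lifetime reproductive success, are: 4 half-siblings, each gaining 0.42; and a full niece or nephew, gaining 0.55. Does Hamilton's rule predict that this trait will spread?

Hamilton's rule: the trait is favored when the sum of r·B over every recipient exceeds the actor's cost C.
r to a half-sibling = 1/4 (half-sibs share one parent — one path of length 2: r = (1/2)^2 = 1/4).
r to a full niece or nephew = 1/4 (full aunt/uncle↔niece/nephew: two paths of length 3 through the shared grandparent pair: r = 2·(1/2)^3 = 1/4).
Summing one r·B term per recipient: 4·0.25·0.42 + 1·0.25·0.55 = 0.5575.
0.5575 > 0.15: the indirect benefit exceeds the cost.

Yes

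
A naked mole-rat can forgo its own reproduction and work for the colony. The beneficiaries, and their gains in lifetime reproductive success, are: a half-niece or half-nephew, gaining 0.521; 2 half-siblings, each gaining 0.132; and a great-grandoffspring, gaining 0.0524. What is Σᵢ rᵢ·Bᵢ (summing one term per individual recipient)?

r to a half-niece or half-nephew = 1/8 (half-aunt/uncle↔niece/nephew: one path of length 3: r = (1/2)^3 = 1/8).
r to a half-sibling = 1/4 (half-sibs share one parent — one path of length 2: r = (1/2)^2 = 1/4).
r to a great-grandoffspring = 0.125 (three parent–offspring links: r = (1/2)^3 = 1/8).
Summing one r·B term per recipient: 1·0.125·0.521 + 2·0.25·0.132 + 1·0.125·0.0524 = 0.137675.

0.137675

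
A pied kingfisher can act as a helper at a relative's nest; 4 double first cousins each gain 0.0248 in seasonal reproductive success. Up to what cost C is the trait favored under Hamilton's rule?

r to a double first cousin = 0.25 (double first cousins share both grandparent pairs — four paths of length 4: r = 4·(1/2)^4 = 1/4).
Hamilton's rule: n·r·B > C, so the trait is favored while C < n·r·B = 4·0.25·0.0248 = 0.0248.

0.0248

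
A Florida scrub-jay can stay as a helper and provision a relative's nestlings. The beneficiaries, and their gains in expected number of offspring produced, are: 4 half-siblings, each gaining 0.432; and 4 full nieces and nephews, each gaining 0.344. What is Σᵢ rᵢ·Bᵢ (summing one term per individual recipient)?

r to a half-sibling = 1/4 (half-sibs share one parent — one path of length 2: r = (1/2)^2 = 1/4).
r to a full niece or nephew = 0.25 (full aunt/uncle↔niece/nephew: two paths of length 3 through the shared grandparent pair: r = 2·(1/2)^3 = 1/4).
Summing one r·B term per recipient: 4·0.25·0.432 + 4·0.25·0.344 = 0.776.

0.776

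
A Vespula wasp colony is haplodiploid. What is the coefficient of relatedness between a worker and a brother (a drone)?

Her haploid brother carries none of their father's genes and a random half of their mother's genome; that half matches the maternal half of her own genome with probability 1/2: r = 1/2 · 1/2 = 1/4.

0.25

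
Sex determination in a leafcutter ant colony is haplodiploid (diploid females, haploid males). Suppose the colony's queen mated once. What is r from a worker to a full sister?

Haplodiploid full sisters inherit their father's entire haploid genome identically (contributing 1/2) and on average half of their mother's contribution (1/2 · 1/2 = 1/4); r = 1/2 + 1/4 = 3/4.

0.75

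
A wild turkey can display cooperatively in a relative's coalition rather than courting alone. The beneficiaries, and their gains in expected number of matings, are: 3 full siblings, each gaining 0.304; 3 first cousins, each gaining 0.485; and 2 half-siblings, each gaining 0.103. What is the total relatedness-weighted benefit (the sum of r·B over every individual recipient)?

0.689375

r to a full sibling = 1/2 (full sibs share both parents — two paths of length 2: r = 2·(1/2)^2 = 1/2).
r to a first cousin = 0.125 (first cousins share one grandparent pair — two paths of length 4: r = 2·(1/2)^4 = 1/8).
r to a half-sibling = 0.25 (half-sibs share one parent — one path of length 2: r = (1/2)^2 = 1/4).
Summing one r·B term per recipient: 3·0.5·0.304 + 3·0.125·0.485 + 2·0.25·0.103 = 0.689375.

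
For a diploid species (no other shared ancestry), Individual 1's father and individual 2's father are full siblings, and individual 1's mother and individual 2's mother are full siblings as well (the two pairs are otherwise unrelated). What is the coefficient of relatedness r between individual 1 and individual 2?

Independent pedigree routes through distinct common ancestors add.
Individual 1 and individual 2 are related in two ways: first cousins through their fathers (r = 1/8) and first cousins through their mothers (r = 1/8) — i.e. double first cousins.
r = 1/8 + 1/8 = 0.25.

0.25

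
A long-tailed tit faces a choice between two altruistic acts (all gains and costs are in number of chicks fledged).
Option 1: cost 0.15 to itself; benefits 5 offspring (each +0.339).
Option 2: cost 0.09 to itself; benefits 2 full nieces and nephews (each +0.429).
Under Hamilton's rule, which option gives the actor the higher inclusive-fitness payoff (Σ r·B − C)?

Option 1

Option 1: r to an offspring = 0.5.
Option 1: Σ r·B − C = (5·0.5·0.339) − 0.15 = 0.6975.
Option 2: r to a full niece or nephew = 0.25.
Option 2: Σ r·B − C = (2·0.25·0.429) − 0.09 = 0.1245.
Option 1 has the higher net inclusive-fitness payoff.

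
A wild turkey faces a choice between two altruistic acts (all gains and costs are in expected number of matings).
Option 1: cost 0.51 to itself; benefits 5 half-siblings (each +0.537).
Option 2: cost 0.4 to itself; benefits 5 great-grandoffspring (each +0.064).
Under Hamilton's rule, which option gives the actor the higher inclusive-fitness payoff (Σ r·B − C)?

Option 1

Option 1: r to a half-sibling = 0.25.
Option 1: Σ r·B − C = (5·0.25·0.537) − 0.51 = 0.16125.
Option 2: r to a great-grandoffspring = 0.125.
Option 2: Σ r·B − C = (5·0.125·0.064) − 0.4 = -0.36.
Option 1 has the higher net inclusive-fitness payoff.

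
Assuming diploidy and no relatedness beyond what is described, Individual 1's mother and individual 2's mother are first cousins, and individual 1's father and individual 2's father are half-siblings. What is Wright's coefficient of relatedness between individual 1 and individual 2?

0.09375

Independent pedigree routes through distinct common ancestors add.
Individual 1 and individual 2 are related in two ways: second cousins through their mothers (r = 1/32) and half first cousins through their fathers (r = 1/16).
r = 1/32 + 1/16 = 0.09375.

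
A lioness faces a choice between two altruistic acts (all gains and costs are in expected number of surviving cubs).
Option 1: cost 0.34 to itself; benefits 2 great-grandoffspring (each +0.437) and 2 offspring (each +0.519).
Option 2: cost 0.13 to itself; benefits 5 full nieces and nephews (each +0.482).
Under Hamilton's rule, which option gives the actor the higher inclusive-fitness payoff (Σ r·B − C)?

Option 2

Option 1: r to a great-grandoffspring = 0.125.
Option 1: r to an offspring = 0.5.
Option 1: Σ r·B − C = (2·0.125·0.437 + 2·0.5·0.519) − 0.34 = 0.28825.
Option 2: r to a full niece or nephew = 0.25.
Option 2: Σ r·B − C = (5·0.25·0.482) − 0.13 = 0.4725.
Option 2 has the higher net inclusive-fitness payoff.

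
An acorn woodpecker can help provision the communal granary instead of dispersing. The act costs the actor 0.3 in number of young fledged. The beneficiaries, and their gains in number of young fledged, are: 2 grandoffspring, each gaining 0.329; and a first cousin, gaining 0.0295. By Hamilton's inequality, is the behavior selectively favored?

No

Hamilton's rule: the trait is favored when the sum of r·B over every recipient exceeds the actor's cost C.
r to a grandoffspring = 1/4 (two parent–offspring links: r = (1/2)^2 = 1/4).
r to a first cousin = 0.125 (first cousins share one grandparent pair — two paths of length 4: r = 2·(1/2)^4 = 1/8).
Summing one r·B term per recipient: 2·0.25·0.329 + 1·0.125·0.0295 = 0.1681875.
0.1681875 < 0.3: the indirect benefit is less than the cost.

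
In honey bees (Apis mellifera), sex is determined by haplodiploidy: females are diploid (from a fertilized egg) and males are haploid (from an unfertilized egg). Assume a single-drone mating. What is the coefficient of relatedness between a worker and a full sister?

0.75

Haplodiploid full sisters inherit their father's entire haploid genome identically (contributing 1/2) and on average half of their mother's contribution (1/2 · 1/2 = 1/4); r = 1/2 + 1/4 = 3/4.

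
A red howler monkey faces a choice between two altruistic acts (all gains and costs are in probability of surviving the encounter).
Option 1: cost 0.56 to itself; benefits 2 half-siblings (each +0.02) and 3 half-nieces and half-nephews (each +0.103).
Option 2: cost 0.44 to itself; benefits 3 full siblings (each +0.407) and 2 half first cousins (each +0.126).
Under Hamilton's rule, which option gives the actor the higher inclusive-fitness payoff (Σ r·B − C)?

Option 1: r to a half-sibling = 0.25.
Option 1: r to a half-niece or half-nephew = 0.125.
Option 1: Σ r·B − C = (2·0.25·0.02 + 3·0.125·0.103) − 0.56 = -0.511375.
Option 2: r to a full sibling = 0.5.
Option 2: r to a half first cousin = 0.0625.
Option 2: Σ r·B − C = (3·0.5·0.407 + 2·0.0625·0.126) − 0.44 = 0.18625.
Option 2 has the higher net inclusive-fitness payoff.

Option 2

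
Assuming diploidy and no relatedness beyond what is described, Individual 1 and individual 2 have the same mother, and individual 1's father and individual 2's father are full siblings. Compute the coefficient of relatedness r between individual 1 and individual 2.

With two independent routes of shared ancestry, r is the sum of the two contributions.
Individual 1 and individual 2 are related in two ways: half-sibs through their shared mother (r = 1/4) and first cousins through their fathers (r = 1/8).
r = 1/4 + 1/8 = 0.375.

0.375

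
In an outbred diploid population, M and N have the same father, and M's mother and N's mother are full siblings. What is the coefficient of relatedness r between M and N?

Wright's path rule: contributions from independent ancestry routes add.
M and N are related in two ways: half-sibs through their shared father (r = 1/4) and first cousins through their mothers (r = 1/8).
r = 1/4 + 1/8 = 0.375.

0.375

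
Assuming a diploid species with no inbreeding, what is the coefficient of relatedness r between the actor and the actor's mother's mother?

Each parent–offspring link contributes a factor of 1/2, and independent paths through distinct common ancestors add.
Two parent–offspring links: r = (1/2)^2 = 1/4.

0.25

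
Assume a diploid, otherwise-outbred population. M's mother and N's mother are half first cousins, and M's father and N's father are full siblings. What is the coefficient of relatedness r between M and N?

0.140625

Independent pedigree routes through distinct common ancestors add.
M and N are related in two ways: half second cousins through their mothers (r = 1/64) and first cousins through their fathers (r = 1/8).
r = 1/64 + 1/8 = 9/64 = 0.140625.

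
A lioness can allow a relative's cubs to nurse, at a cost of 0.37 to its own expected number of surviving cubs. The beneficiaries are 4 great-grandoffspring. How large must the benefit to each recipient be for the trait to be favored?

0.74

r to a great-grandoffspring = 1/8 (three parent–offspring links: r = (1/2)^3 = 1/8).
Hamilton's rule with n recipients of equal r: n·r·B > C, so B > C/(n·r) = 0.37/(4·0.125) = 0.74.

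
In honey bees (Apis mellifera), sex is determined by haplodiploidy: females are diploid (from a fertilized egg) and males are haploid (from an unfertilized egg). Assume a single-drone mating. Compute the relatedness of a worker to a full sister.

Haplodiploid full sisters inherit their father's entire haploid genome identically (contributing 1/2) and on average half of their mother's contribution (1/2 · 1/2 = 1/4); r = 1/2 + 1/4 = 3/4.

0.75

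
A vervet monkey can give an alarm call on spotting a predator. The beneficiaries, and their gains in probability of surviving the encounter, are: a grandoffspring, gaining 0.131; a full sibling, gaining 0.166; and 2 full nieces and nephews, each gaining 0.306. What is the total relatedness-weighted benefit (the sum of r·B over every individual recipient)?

0.26875

r to a grandoffspring = 1/4 (two parent–offspring links: r = (1/2)^2 = 1/4).
r to a full sibling = 0.5 (full sibs share both parents — two paths of length 2: r = 2·(1/2)^2 = 1/2).
r to a full niece or nephew = 0.25 (full aunt/uncle↔niece/nephew: two paths of length 3 through the shared grandparent pair: r = 2·(1/2)^3 = 1/4).
Summing one r·B term per recipient: 1·0.25·0.131 + 1·0.5·0.166 + 2·0.25·0.306 = 0.26875.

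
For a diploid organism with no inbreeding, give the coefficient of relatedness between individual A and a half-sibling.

0.25

Each parent–offspring link contributes a factor of 1/2, and independent paths through distinct common ancestors add.
Half-sibs share one parent — one path of length 2: r = (1/2)^2 = 1/4.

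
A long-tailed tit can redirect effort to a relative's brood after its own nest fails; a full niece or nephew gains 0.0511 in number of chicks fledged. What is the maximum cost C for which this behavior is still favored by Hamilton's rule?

r to a full niece or nephew = 0.25 (full aunt/uncle↔niece/nephew: two paths of length 3 through the shared grandparent pair: r = 2·(1/2)^3 = 1/4).
Hamilton's rule: n·r·B > C, so the trait is favored while C < n·r·B = 1·0.25·0.0511 = 0.012775.

0.012775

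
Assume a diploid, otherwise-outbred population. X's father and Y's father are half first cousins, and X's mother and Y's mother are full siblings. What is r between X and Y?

Relatedness sums over independent paths through distinct common ancestors.
X and Y are related in two ways: half second cousins through their fathers (r = 1/64) and first cousins through their mothers (r = 1/8).
r = 1/64 + 1/8 = 9/64 = 0.140625.

0.140625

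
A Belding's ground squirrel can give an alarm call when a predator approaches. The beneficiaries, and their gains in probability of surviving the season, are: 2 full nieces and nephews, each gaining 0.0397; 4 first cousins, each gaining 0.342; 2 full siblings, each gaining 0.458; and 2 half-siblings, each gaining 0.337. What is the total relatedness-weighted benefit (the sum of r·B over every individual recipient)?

r to a full niece or nephew = 1/4 (full aunt/uncle↔niece/nephew: two paths of length 3 through the shared grandparent pair: r = 2·(1/2)^3 = 1/4).
r to a first cousin = 0.125 (first cousins share one grandparent pair — two paths of length 4: r = 2·(1/2)^4 = 1/8).
r to a full sibling = 0.5 (full sibs share both parents — two paths of length 2: r = 2·(1/2)^2 = 1/2).
r to a half-sibling = 0.25 (half-sibs share one parent — one path of length 2: r = (1/2)^2 = 1/4).
Summing one r·B term per recipient: 2·0.25·0.0397 + 4·0.125·0.342 + 2·0.5·0.458 + 2·0.25·0.337 = 0.81735.

0.81735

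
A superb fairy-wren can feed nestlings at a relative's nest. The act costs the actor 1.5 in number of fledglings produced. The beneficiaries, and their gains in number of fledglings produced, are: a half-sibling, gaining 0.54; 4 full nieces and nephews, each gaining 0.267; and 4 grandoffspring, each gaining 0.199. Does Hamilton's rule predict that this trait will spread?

No

Hamilton's rule: the trait is favored when the sum of r·B over every recipient exceeds the actor's cost C.
r to a half-sibling = 1/4 (half-sibs share one parent — one path of length 2: r = (1/2)^2 = 1/4).
r to a full niece or nephew = 1/4 (full aunt/uncle↔niece/nephew: two paths of length 3 through the shared grandparent pair: r = 2·(1/2)^3 = 1/4).
r to a grandoffspring = 0.25 (two parent–offspring links: r = (1/2)^2 = 1/4).
Summing one r·B term per recipient: 1·0.25·0.54 + 4·0.25·0.267 + 4·0.25·0.199 = 0.601.
0.601 < 1.5: the indirect benefit is less than the cost.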